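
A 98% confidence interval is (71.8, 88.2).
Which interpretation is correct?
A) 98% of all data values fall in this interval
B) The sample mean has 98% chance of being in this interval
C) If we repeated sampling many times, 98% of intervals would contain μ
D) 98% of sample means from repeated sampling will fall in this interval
C

A) Wrong — a CI is about the parameter μ, not individual data values.
B) Wrong — x̄ is observed and sits in the interval by construction.
C) Correct — this is the frequentist long-run coverage interpretation.
D) Wrong — coverage applies to intervals containing μ, not to future x̄ values.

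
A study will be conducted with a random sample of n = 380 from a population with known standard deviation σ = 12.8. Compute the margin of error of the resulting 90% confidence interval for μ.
Margin of error = 1.08

Margin of error = z* · σ/√n
= 1.645 · 12.8/√380
= 1.645 · 12.8/19.4936
= 1.08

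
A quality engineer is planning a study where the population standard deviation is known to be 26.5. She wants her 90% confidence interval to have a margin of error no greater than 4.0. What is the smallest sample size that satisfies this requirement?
n ≥ 119

For margin E ≤ 4.0:
n ≥ (z* · σ / E)²
n ≥ (1.645 · 26.5 / 4.0)²
n ≥ 118.77

Minimum n = 119 (rounding up)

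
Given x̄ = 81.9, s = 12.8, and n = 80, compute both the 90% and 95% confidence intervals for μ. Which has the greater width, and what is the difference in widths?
95% CI is wider by 0.94

df = 79
90% CI: t* = 1.664, (79.52, 84.28), width = 2 · t* · s/√n = 4.76
95% CI: t* = 1.990, (79.05, 84.75), width = 2 · t* · s/√n = 5.70

The 95% CI is wider by 5.70 - 4.76 = 0.94.
Higher confidence requires a wider interval.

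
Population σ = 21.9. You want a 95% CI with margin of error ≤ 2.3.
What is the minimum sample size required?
n ≥ 349

For margin E ≤ 2.3:
n ≥ (z* · σ / E)²
n ≥ (1.960 · 21.9 / 2.3)²
n ≥ 348.29

Minimum n = 349 (rounding up)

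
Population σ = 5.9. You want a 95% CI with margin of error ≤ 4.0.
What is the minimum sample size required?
n ≥ 9

For margin E ≤ 4.0:
n ≥ (z* · σ / E)²
n ≥ (1.960 · 5.9 / 4.0)²
n ≥ 8.36

Minimum n = 9 (rounding up)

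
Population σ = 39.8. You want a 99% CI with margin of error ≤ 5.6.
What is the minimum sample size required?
n ≥ 336

For margin E ≤ 5.6:
n ≥ (z* · σ / E)²
n ≥ (2.576 · 39.8 / 5.6)²
n ≥ 335.18

Minimum n = 336 (rounding up)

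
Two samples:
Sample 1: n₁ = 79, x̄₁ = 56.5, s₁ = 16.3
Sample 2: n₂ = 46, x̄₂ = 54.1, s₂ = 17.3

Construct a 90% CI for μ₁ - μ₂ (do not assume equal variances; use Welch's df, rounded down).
(-2.82, 7.62)

Difference: x̄₁ - x̄₂ = 2.40
SE = √(s₁²/n₁ + s₂²/n₂) = √(16.3²/79 + 17.3²/46) = 3.1416
df = 89.72 → 89 (Welch–Satterthwaite, rounded down)
t* = 1.662

CI: 2.40 ± 1.662 · 3.1416 = 2.40 ± 5.22 = (-2.82, 7.62)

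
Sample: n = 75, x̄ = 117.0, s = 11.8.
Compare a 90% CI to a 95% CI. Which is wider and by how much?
95% CI is wider by 0.89

df = 74
90% CI: t* = 1.666, (114.73, 119.27), width = 2 · t* · s/√n = 4.54
95% CI: t* = 1.993, (114.28, 119.72), width = 2 · t* · s/√n = 5.43

The 95% CI is wider by 5.43 - 4.54 = 0.89.
Higher confidence requires a wider interval.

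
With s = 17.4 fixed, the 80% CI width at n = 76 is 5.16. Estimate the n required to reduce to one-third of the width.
n ≈ 684

CI width ∝ 1/√n
To reduce width by factor 3, need √n to grow by 3 → need 3² = 9 times as many samples.

Current: n = 76, width = 5.16
New: n = 684, width ≈ 1.71

Width reduced by factor of 5.16/1.71 = 3.02.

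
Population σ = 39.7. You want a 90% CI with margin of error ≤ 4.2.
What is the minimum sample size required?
n ≥ 242

For margin E ≤ 4.2:
n ≥ (z* · σ / E)²
n ≥ (1.645 · 39.7 / 4.2)²
n ≥ 241.78

Minimum n = 242 (rounding up)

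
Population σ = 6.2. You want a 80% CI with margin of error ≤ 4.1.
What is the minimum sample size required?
n ≥ 4

For margin E ≤ 4.1:
n ≥ (z* · σ / E)²
n ≥ (1.282 · 6.2 / 4.1)²
n ≥ 3.76

Minimum n = 4 (rounding up)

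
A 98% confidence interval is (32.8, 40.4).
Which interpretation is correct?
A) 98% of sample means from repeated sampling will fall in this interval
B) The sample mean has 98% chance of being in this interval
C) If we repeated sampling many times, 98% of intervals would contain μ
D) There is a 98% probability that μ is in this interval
C

A) Wrong — coverage applies to intervals containing μ, not to future x̄ values.
B) Wrong — x̄ is observed and sits in the interval by construction.
C) Correct — this is the frequentist long-run coverage interpretation.
D) Wrong — μ is fixed; the randomness lives in the interval, not in μ.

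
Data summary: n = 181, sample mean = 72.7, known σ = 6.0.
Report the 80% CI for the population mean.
(72.13, 73.27)

z-interval (σ known):
z* = 1.282 for 80% confidence

Margin of error = z* · σ/√n = 1.282 · 6.0/√181 = 0.57

CI: (72.7 - 0.57, 72.7 + 0.57) = (72.13, 73.27)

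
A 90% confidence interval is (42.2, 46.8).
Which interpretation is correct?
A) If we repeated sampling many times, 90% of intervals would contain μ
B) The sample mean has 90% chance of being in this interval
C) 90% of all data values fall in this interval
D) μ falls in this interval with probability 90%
A

A) Correct — this is the frequentist long-run coverage interpretation.
B) Wrong — x̄ is observed and sits in the interval by construction.
C) Wrong — a CI is about the parameter μ, not individual data values.
D) Wrong — μ is fixed; the randomness lives in the interval, not in μ.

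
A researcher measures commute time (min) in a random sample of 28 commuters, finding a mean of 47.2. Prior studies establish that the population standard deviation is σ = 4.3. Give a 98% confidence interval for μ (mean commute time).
(45.31, 49.09)

z-interval (σ known):
z* = 2.326 for 98% confidence

Margin of error = z* · σ/√n = 2.326 · 4.3/√28 = 1.89

CI: (47.2 - 1.89, 47.2 + 1.89) = (45.31, 49.09)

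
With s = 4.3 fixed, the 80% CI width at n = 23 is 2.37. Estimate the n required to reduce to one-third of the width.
n ≈ 207

CI width ∝ 1/√n
To reduce width by factor 3, need √n to grow by 3 → need 3² = 9 times as many samples.

Current: n = 23, width = 2.37
New: n = 207, width ≈ 0.77

Width reduced by factor of 2.37/0.77 = 3.08.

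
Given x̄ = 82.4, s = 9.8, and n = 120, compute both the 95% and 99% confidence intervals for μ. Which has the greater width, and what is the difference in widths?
99% CI is wider by 1.14

df = 119
95% CI: t* = 1.980, (80.63, 84.17), width = 2 · t* · s/√n = 3.54
99% CI: t* = 2.618, (80.06, 84.74), width = 2 · t* · s/√n = 4.68

The 99% CI is wider by 4.68 - 3.54 = 1.14.
Higher confidence requires a wider interval.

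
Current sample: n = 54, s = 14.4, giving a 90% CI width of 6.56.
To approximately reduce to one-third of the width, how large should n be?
n ≈ 486

CI width ∝ 1/√n
To reduce width by factor 3, need √n to grow by 3 → need 3² = 9 times as many samples.

Current: n = 54, width = 6.56
New: n = 486, width ≈ 2.15

Width reduced by factor of 6.56/2.15 = 3.05.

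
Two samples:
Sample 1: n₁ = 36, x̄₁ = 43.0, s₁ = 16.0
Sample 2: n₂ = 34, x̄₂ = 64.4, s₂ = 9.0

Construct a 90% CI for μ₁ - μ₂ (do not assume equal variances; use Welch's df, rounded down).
(-26.55, -16.25)

Difference: x̄₁ - x̄₂ = -21.40
SE = √(s₁²/n₁ + s₂²/n₂) = √(16.0²/36 + 9.0²/34) = 3.0811
df = 55.74 → 55 (Welch–Satterthwaite, rounded down)
t* = 1.673

CI: -21.40 ± 1.673 · 3.0811 = -21.40 ± 5.15 = (-26.55, -16.25)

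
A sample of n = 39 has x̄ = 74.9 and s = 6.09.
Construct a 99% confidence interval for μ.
(72.26, 77.54)

t-interval (σ unknown):
df = n - 1 = 38
t* = 2.712 for 99% confidence

Margin of error = t* · s/√n = 2.712 · 6.09/√39 = 2.64

CI: (72.26, 77.54)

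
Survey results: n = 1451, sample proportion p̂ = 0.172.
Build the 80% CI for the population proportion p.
(0.159, 0.185)

Proportion CI:
SE = √(p̂(1-p̂)/n) = √(0.172 · 0.828 / 1451) = 0.00991

z* = 1.282
Margin = z* · SE = 1.282 · 0.00991 = 0.0127

CI: 0.172 ± 0.0127 = (0.159, 0.185)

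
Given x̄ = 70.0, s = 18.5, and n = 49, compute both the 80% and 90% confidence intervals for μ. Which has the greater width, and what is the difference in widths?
90% CI is wider by 1.99

df = 48
80% CI: t* = 1.299, (66.57, 73.43), width = 2 · t* · s/√n = 6.87
90% CI: t* = 1.677, (65.57, 74.43), width = 2 · t* · s/√n = 8.86

The 90% CI is wider by 8.86 - 6.87 = 1.99.
Higher confidence requires a wider interval.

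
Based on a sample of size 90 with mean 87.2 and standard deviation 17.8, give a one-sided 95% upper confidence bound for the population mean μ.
μ ≤ 90.32

Upper bound (one-sided):
t* = 1.662 (one-sided for 95%)
Upper bound = x̄ + t* · s/√n = 87.2 + 1.662 · 17.8/√90 = 90.32

We are 95% confident that μ ≤ 90.32.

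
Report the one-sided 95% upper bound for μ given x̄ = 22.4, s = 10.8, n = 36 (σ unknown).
μ ≤ 25.44

Upper bound (one-sided):
t* = 1.690 (one-sided for 95%)
Upper bound = x̄ + t* · s/√n = 22.4 + 1.690 · 10.8/√36 = 25.44

We are 95% confident that μ ≤ 25.44.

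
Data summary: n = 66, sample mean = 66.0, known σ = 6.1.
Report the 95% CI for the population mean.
(64.53, 67.47)

z-interval (σ known):
z* = 1.960 for 95% confidence

Margin of error = z* · σ/√n = 1.960 · 6.1/√66 = 1.47

CI: (66.0 - 1.47, 66.0 + 1.47) = (64.53, 67.47)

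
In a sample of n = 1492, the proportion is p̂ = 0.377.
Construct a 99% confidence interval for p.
(0.345, 0.409)

Proportion CI:
SE = √(p̂(1-p̂)/n) = √(0.377 · 0.623 / 1492) = 0.01255

z* = 2.576
Margin = z* · SE = 2.576 · 0.01255 = 0.0323

CI: 0.377 ± 0.0323 = (0.345, 0.409)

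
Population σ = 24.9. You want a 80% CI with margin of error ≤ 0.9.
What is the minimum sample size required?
n ≥ 1259

For margin E ≤ 0.9:
n ≥ (z* · σ / E)²
n ≥ (1.282 · 24.9 / 0.9)²
n ≥ 1258.03

Minimum n = 1259 (rounding up)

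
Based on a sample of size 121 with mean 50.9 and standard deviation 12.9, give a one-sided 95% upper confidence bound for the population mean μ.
μ ≤ 52.84

Upper bound (one-sided):
t* = 1.658 (one-sided for 95%)
Upper bound = x̄ + t* · s/√n = 50.9 + 1.658 · 12.9/√121 = 52.84

We are 95% confident that μ ≤ 52.84.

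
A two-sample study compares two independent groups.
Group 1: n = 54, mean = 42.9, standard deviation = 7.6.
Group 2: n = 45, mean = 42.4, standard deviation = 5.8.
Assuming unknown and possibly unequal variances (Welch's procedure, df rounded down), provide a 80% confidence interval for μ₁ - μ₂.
(-1.24, 2.24)

Difference: x̄₁ - x̄₂ = 0.50
SE = √(s₁²/n₁ + s₂²/n₂) = √(7.6²/54 + 5.8²/45) = 1.3480
df = 96.31 → 96 (Welch–Satterthwaite, rounded down)
t* = 1.290

CI: 0.50 ± 1.290 · 1.3480 = 0.50 ± 1.74 = (-1.24, 2.24)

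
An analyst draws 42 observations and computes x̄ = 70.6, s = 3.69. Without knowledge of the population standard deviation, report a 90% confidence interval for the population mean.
(69.64, 71.56)

t-interval (σ unknown):
df = n - 1 = 41
t* = 1.683 for 90% confidence

Margin of error = t* · s/√n = 1.683 · 3.69/√42 = 0.96

CI: (69.64, 71.56)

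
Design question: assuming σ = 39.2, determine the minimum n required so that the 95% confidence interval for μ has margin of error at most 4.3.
n ≥ 320

For margin E ≤ 4.3:
n ≥ (z* · σ / E)²
n ≥ (1.960 · 39.2 / 4.3)²
n ≥ 319.26

Minimum n = 320 (rounding up)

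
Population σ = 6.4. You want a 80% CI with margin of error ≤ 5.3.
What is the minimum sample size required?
n ≥ 3

For margin E ≤ 5.3:
n ≥ (z* · σ / E)²
n ≥ (1.282 · 6.4 / 5.3)²
n ≥ 2.40

Minimum n = 3 (rounding up)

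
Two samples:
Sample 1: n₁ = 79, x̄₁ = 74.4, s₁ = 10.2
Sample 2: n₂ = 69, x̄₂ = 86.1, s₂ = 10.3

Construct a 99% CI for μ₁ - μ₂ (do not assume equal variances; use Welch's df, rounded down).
(-16.11, -7.29)

Difference: x̄₁ - x̄₂ = -11.70
SE = √(s₁²/n₁ + s₂²/n₂) = √(10.2²/79 + 10.3²/69) = 1.6895
df = 142.95 → 142 (Welch–Satterthwaite, rounded down)
t* = 2.611

CI: -11.70 ± 2.611 · 1.6895 = -11.70 ± 4.41 = (-16.11, -7.29)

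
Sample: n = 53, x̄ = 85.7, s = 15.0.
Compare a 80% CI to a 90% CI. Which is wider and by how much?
90% CI is wider by 1.55

df = 52
80% CI: t* = 1.298, (83.03, 88.37), width = 2 · t* · s/√n = 5.35
90% CI: t* = 1.675, (82.25, 89.15), width = 2 · t* · s/√n = 6.90

The 90% CI is wider by 6.90 - 5.35 = 1.55.
Higher confidence requires a wider interval.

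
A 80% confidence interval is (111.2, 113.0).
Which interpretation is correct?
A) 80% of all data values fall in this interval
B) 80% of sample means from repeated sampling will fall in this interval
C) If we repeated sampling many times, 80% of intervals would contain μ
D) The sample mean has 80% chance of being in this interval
C

A) Wrong — a CI is about the parameter μ, not individual data values.
B) Wrong — coverage applies to intervals containing μ, not to future x̄ values.
C) Correct — this is the frequentist long-run coverage interpretation.
D) Wrong — x̄ is observed and sits in the interval by construction.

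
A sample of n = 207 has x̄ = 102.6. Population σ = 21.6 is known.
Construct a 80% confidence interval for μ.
(100.68, 104.52)

z-interval (σ known):
z* = 1.282 for 80% confidence

Margin of error = z* · σ/√n = 1.282 · 21.6/√207 = 1.92

CI: (102.6 - 1.92, 102.6 + 1.92) = (100.68, 104.52)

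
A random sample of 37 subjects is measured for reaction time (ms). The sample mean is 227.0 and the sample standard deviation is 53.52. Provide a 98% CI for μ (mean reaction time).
(205.58, 248.42)

t-interval (σ unknown):
df = n - 1 = 36
t* = 2.434 for 98% confidence

Margin of error = t* · s/√n = 2.434 · 53.52/√37 = 21.42

CI: (205.58, 248.42)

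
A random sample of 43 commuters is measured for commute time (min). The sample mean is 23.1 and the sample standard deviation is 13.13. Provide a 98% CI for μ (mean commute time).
(18.26, 27.94)

t-interval (σ unknown):
df = n - 1 = 42
t* = 2.418 for 98% confidence

Margin of error = t* · s/√n = 2.418 · 13.13/√43 = 4.84

CI: (18.26, 27.94)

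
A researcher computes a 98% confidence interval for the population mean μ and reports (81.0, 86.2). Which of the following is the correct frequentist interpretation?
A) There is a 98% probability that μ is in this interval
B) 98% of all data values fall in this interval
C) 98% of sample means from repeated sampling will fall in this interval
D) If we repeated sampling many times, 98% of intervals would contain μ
D

A) Wrong — μ is fixed; the randomness lives in the interval, not in μ.
B) Wrong — a CI is about the parameter μ, not individual data values.
C) Wrong — coverage applies to intervals containing μ, not to future x̄ values.
D) Correct — this is the frequentist long-run coverage interpretation.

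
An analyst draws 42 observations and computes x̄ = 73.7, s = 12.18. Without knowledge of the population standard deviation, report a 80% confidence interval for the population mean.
(71.25, 76.15)

t-interval (σ unknown):
df = n - 1 = 41
t* = 1.303 for 80% confidence

Margin of error = t* · s/√n = 1.303 · 12.18/√42 = 2.45

CI: (71.25, 76.15)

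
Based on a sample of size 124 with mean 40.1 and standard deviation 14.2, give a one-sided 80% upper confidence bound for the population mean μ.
μ ≤ 41.18

Upper bound (one-sided):
t* = 0.845 (one-sided for 80%)
Upper bound = x̄ + t* · s/√n = 40.1 + 0.845 · 14.2/√124 = 41.18

We are 80% confident that μ ≤ 41.18.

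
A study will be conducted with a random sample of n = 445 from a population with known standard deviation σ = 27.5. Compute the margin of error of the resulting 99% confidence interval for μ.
Margin of error = 3.36

Margin of error = z* · σ/√n
= 2.576 · 27.5/√445
= 2.576 · 27.5/21.0950
= 3.36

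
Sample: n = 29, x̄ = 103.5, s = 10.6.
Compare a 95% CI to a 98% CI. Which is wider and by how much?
98% CI is wider by 1.65

df = 28
95% CI: t* = 2.048, (99.47, 107.53), width = 2 · t* · s/√n = 8.06
98% CI: t* = 2.467, (98.64, 108.36), width = 2 · t* · s/√n = 9.71

The 98% CI is wider by 9.71 - 8.06 = 1.65.
Higher confidence requires a wider interval.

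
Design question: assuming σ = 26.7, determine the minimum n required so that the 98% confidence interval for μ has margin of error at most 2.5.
n ≥ 618

For margin E ≤ 2.5:
n ≥ (z* · σ / E)²
n ≥ (2.326 · 26.7 / 2.5)²
n ≥ 617.11

Minimum n = 618 (rounding up)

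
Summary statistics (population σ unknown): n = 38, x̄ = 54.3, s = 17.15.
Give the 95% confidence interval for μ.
(48.66, 59.94)

t-interval (σ unknown):
df = n - 1 = 37
t* = 2.026 for 95% confidence

Margin of error = t* · s/√n = 2.026 · 17.15/√38 = 5.64

CI: (48.66, 59.94)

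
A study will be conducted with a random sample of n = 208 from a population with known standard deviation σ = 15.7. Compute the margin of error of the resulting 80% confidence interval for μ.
Margin of error = 1.40

Margin of error = z* · σ/√n
= 1.282 · 15.7/√208
= 1.282 · 15.7/14.4222
= 1.40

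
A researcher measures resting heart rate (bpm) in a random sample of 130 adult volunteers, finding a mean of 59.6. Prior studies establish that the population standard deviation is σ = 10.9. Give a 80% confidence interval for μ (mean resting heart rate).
(58.37, 60.83)

z-interval (σ known):
z* = 1.282 for 80% confidence

Margin of error = z* · σ/√n = 1.282 · 10.9/√130 = 1.23

CI: (59.6 - 1.23, 59.6 + 1.23) = (58.37, 60.83)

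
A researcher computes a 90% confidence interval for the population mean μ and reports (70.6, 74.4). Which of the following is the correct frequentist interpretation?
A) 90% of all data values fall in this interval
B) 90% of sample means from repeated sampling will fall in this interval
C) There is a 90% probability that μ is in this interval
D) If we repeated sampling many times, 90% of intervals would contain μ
D

A) Wrong — a CI is about the parameter μ, not individual data values.
B) Wrong — coverage applies to intervals containing μ, not to future x̄ values.
C) Wrong — μ is fixed; the randomness lives in the interval, not in μ.
D) Correct — this is the frequentist long-run coverage interpretation.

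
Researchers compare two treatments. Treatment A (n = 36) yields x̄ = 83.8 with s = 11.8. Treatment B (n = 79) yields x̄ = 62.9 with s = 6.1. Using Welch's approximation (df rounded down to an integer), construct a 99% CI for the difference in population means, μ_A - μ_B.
(15.29, 26.51)

Difference: x̄₁ - x̄₂ = 20.90
SE = √(s₁²/n₁ + s₂²/n₂) = √(11.8²/36 + 6.1²/79) = 2.0830
df = 43.75 → 43 (Welch–Satterthwaite, rounded down)
t* = 2.695

CI: 20.90 ± 2.695 · 2.0830 = 20.90 ± 5.61 = (15.29, 26.51)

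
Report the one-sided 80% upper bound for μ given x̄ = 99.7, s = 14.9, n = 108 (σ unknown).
μ ≤ 100.91

Upper bound (one-sided):
t* = 0.845 (one-sided for 80%)
Upper bound = x̄ + t* · s/√n = 99.7 + 0.845 · 14.9/√108 = 100.91

We are 80% confident that μ ≤ 100.91.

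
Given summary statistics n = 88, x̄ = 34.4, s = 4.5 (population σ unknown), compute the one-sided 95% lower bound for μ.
μ ≥ 33.60

Lower bound (one-sided):
t* = 1.663 (one-sided for 95%)
Lower bound = x̄ - t* · s/√n = 34.4 - 1.663 · 4.5/√88 = 33.60

We are 95% confident that μ ≥ 33.60.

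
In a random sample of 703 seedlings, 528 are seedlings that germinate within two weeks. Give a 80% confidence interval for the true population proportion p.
(0.730, 0.772)

Proportion CI:
p̂ = 528/703 = 0.75107
SE = √(p̂(1-p̂)/n) = √(0.75107 · 0.24893 / 703) = 0.01631

z* = 1.282
Margin = z* · SE = 1.282 · 0.01631 = 0.0209

CI: 0.75107 ± 0.0209 = (0.730, 0.772)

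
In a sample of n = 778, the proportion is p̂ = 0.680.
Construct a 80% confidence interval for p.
(0.659, 0.701)

Proportion CI:
SE = √(p̂(1-p̂)/n) = √(0.680 · 0.320 / 778) = 0.01672

z* = 1.282
Margin = z* · SE = 1.282 · 0.01672 = 0.0214

CI: 0.680 ± 0.0214 = (0.659, 0.701)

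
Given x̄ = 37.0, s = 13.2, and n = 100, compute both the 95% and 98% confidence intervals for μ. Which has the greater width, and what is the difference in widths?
98% CI is wider by 1.00

df = 99
95% CI: t* = 1.984, (34.38, 39.62), width = 2 · t* · s/√n = 5.24
98% CI: t* = 2.365, (33.88, 40.12), width = 2 · t* · s/√n = 6.24

The 98% CI is wider by 6.24 - 5.24 = 1.00.
Higher confidence requires a wider interval.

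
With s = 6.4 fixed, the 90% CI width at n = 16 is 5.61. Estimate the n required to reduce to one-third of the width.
n ≈ 144

CI width ∝ 1/√n
To reduce width by factor 3, need √n to grow by 3 → need 3² = 9 times as many samples.

Current: n = 16, width = 5.61
New: n = 144, width ≈ 1.77

Width reduced by factor of 5.61/1.77 = 3.17.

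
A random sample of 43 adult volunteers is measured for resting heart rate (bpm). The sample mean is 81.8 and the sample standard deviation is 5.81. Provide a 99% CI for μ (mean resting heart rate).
(79.41, 84.19)

t-interval (σ unknown):
df = n - 1 = 42
t* = 2.698 for 99% confidence

Margin of error = t* · s/√n = 2.698 · 5.81/√43 = 2.39

CI: (79.41, 84.19)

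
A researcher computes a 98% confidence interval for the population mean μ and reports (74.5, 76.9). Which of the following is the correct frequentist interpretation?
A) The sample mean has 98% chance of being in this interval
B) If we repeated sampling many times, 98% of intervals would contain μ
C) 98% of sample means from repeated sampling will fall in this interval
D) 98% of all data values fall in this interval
B

A) Wrong — x̄ is observed and sits in the interval by construction.
B) Correct — this is the frequentist long-run coverage interpretation.
C) Wrong — coverage applies to intervals containing μ, not to future x̄ values.
D) Wrong — a CI is about the parameter μ, not individual data values.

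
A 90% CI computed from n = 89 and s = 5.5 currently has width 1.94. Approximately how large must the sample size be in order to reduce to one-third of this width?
n ≈ 801

CI width ∝ 1/√n
To reduce width by factor 3, need √n to grow by 3 → need 3² = 9 times as many samples.

Current: n = 89, width = 1.94
New: n = 801, width ≈ 0.64

Width reduced by factor of 1.94/0.64 = 3.03.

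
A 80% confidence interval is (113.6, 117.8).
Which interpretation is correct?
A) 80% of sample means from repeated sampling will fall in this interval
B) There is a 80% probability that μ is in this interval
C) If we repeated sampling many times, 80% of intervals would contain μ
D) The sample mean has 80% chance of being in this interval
C

A) Wrong — coverage applies to intervals containing μ, not to future x̄ values.
B) Wrong — μ is fixed; the randomness lives in the interval, not in μ.
C) Correct — this is the frequentist long-run coverage interpretation.
D) Wrong — x̄ is observed and sits in the interval by construction.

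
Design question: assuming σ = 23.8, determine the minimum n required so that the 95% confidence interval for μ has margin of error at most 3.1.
n ≥ 227

For margin E ≤ 3.1:
n ≥ (z* · σ / E)²
n ≥ (1.960 · 23.8 / 3.1)²
n ≥ 226.43

Minimum n = 227 (rounding up)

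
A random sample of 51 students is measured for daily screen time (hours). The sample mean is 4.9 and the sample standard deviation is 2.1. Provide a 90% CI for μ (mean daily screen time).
(4.41, 5.39)

t-interval (σ unknown):
df = n - 1 = 50
t* = 1.676 for 90% confidence

Margin of error = t* · s/√n = 1.676 · 2.1/√51 = 0.49

CI: (4.41, 5.39)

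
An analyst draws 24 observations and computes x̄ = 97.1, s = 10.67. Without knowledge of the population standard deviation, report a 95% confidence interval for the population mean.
(92.59, 101.61)

t-interval (σ unknown):
df = n - 1 = 23
t* = 2.069 for 95% confidence

Margin of error = t* · s/√n = 2.069 · 10.67/√24 = 4.51

CI: (92.59, 101.61)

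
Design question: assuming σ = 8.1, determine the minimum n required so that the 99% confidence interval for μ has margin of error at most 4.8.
n ≥ 19

For margin E ≤ 4.8:
n ≥ (z* · σ / E)²
n ≥ (2.576 · 8.1 / 4.8)²
n ≥ 18.90

Minimum n = 19 (rounding up)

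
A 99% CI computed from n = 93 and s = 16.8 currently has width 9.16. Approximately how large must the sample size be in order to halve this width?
n ≈ 372

CI width ∝ 1/√n
To reduce width by factor 2, need √n to grow by 2 → need 2² = 4 times as many samples.

Current: n = 93, width = 9.16
New: n = 372, width ≈ 4.51

Width reduced by factor of 9.16/4.51 = 2.03.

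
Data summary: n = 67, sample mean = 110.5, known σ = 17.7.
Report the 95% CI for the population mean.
(106.26, 114.74)

z-interval (σ known):
z* = 1.960 for 95% confidence

Margin of error = z* · σ/√n = 1.960 · 17.7/√67 = 4.24

CI: (110.5 - 4.24, 110.5 + 4.24) = (106.26, 114.74)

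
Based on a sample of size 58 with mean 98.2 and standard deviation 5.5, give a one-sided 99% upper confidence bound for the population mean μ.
μ ≤ 99.93

Upper bound (one-sided):
t* = 2.394 (one-sided for 99%)
Upper bound = x̄ + t* · s/√n = 98.2 + 2.394 · 5.5/√58 = 99.93

We are 99% confident that μ ≤ 99.93.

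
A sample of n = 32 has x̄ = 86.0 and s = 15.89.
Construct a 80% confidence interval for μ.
(82.32, 89.68)

t-interval (σ unknown):
df = n - 1 = 31
t* = 1.309 for 80% confidence

Margin of error = t* · s/√n = 1.309 · 15.89/√32 = 3.68

CI: (82.32, 89.68)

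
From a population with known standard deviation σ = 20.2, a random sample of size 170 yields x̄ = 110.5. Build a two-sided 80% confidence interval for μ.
(108.51, 112.49)

z-interval (σ known):
z* = 1.282 for 80% confidence

Margin of error = z* · σ/√n = 1.282 · 20.2/√170 = 1.99

CI: (110.5 - 1.99, 110.5 + 1.99) = (108.51, 112.49)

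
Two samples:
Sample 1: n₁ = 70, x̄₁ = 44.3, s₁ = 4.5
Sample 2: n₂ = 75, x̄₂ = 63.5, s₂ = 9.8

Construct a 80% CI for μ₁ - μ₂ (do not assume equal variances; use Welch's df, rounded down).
(-20.82, -17.58)

Difference: x̄₁ - x̄₂ = -19.20
SE = √(s₁²/n₁ + s₂²/n₂) = √(4.5²/70 + 9.8²/75) = 1.2529
df = 105.44 → 105 (Welch–Satterthwaite, rounded down)
t* = 1.290

CI: -19.20 ± 1.290 · 1.2529 = -19.20 ± 1.62 = (-20.82, -17.58)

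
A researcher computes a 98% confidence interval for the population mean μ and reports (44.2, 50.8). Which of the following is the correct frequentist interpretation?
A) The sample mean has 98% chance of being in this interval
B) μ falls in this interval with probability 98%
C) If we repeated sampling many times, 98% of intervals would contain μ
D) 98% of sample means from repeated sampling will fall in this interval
C

A) Wrong — x̄ is observed and sits in the interval by construction.
B) Wrong — μ is fixed; the randomness lives in the interval, not in μ.
C) Correct — this is the frequentist long-run coverage interpretation.
D) Wrong — coverage applies to intervals containing μ, not to future x̄ values.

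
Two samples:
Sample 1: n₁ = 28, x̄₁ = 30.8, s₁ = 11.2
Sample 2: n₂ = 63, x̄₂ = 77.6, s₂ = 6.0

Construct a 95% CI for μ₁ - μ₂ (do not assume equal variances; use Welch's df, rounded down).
(-51.37, -42.23)

Difference: x̄₁ - x̄₂ = -46.80
SE = √(s₁²/n₁ + s₂²/n₂) = √(11.2²/28 + 6.0²/63) = 2.2475
df = 34.09 → 34 (Welch–Satterthwaite, rounded down)
t* = 2.032

CI: -46.80 ± 2.032 · 2.2475 = -46.80 ± 4.57 = (-51.37, -42.23)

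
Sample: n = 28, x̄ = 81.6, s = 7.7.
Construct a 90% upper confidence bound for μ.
μ ≤ 83.51

Upper bound (one-sided):
t* = 1.314 (one-sided for 90%)
Upper bound = x̄ + t* · s/√n = 81.6 + 1.314 · 7.7/√28 = 83.51

We are 90% confident that μ ≤ 83.51.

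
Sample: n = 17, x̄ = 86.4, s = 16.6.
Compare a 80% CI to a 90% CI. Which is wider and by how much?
90% CI is wider by 3.29

df = 16
80% CI: t* = 1.337, (81.02, 91.78), width = 2 · t* · s/√n = 10.77
90% CI: t* = 1.746, (79.37, 93.43), width = 2 · t* · s/√n = 14.06

The 90% CI is wider by 14.06 - 10.77 = 3.29.
Higher confidence requires a wider interval.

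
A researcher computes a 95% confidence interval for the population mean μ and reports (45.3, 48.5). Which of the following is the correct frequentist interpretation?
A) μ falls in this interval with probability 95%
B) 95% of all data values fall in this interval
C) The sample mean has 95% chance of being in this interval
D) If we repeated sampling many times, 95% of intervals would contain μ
D

A) Wrong — μ is fixed; the randomness lives in the interval, not in μ.
B) Wrong — a CI is about the parameter μ, not individual data values.
C) Wrong — x̄ is observed and sits in the interval by construction.
D) Correct — this is the frequentist long-run coverage interpretation.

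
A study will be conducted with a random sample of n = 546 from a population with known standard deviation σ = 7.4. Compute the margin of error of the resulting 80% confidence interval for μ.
Margin of error = 0.41

Margin of error = z* · σ/√n
= 1.282 · 7.4/√546
= 1.282 · 7.4/23.3666
= 0.41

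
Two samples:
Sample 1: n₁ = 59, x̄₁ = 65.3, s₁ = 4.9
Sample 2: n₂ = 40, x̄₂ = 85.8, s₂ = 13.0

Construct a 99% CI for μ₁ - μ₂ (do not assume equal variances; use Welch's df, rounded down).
(-26.28, -14.72)

Difference: x̄₁ - x̄₂ = -20.50
SE = √(s₁²/n₁ + s₂²/n₂) = √(4.9²/59 + 13.0²/40) = 2.1522
df = 46.58 → 46 (Welch–Satterthwaite, rounded down)
t* = 2.687

CI: -20.50 ± 2.687 · 2.1522 = -20.50 ± 5.78 = (-26.28, -14.72)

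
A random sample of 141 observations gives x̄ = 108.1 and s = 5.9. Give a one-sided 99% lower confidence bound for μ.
μ ≥ 106.93

Lower bound (one-sided):
t* = 2.353 (one-sided for 99%)
Lower bound = x̄ - t* · s/√n = 108.1 - 2.353 · 5.9/√141 = 106.93

We are 99% confident that μ ≥ 106.93.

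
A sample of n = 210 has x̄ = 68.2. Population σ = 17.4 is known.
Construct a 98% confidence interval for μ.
(65.41, 70.99)

z-interval (σ known):
z* = 2.326 for 98% confidence

Margin of error = z* · σ/√n = 2.326 · 17.4/√210 = 2.79

CI: (68.2 - 2.79, 68.2 + 2.79) = (65.41, 70.99)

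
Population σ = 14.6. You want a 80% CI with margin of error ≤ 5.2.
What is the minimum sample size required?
n ≥ 13

For margin E ≤ 5.2:
n ≥ (z* · σ / E)²
n ≥ (1.282 · 14.6 / 5.2)²
n ≥ 12.96

Minimum n = 13 (rounding up)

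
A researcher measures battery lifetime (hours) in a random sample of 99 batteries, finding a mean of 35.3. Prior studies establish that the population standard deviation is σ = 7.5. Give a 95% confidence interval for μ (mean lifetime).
(33.82, 36.78)

z-interval (σ known):
z* = 1.960 for 95% confidence

Margin of error = z* · σ/√n = 1.960 · 7.5/√99 = 1.48

CI: (35.3 - 1.48, 35.3 + 1.48) = (33.82, 36.78)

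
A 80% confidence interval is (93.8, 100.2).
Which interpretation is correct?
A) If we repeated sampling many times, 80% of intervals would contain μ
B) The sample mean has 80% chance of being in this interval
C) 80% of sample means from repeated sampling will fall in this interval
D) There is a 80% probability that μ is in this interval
A

A) Correct — this is the frequentist long-run coverage interpretation.
B) Wrong — x̄ is observed and sits in the interval by construction.
C) Wrong — coverage applies to intervals containing μ, not to future x̄ values.
D) Wrong — μ is fixed; the randomness lives in the interval, not in μ.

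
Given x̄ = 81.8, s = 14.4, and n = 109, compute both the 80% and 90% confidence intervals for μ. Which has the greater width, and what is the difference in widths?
90% CI is wider by 1.02

df = 108
80% CI: t* = 1.289, (80.02, 83.58), width = 2 · t* · s/√n = 3.56
90% CI: t* = 1.659, (79.51, 84.09), width = 2 · t* · s/√n = 4.58

The 90% CI is wider by 4.58 - 3.56 = 1.02.
Higher confidence requires a wider interval.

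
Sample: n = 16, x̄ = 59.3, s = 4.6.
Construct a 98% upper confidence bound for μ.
μ ≤ 61.89

Upper bound (one-sided):
t* = 2.249 (one-sided for 98%)
Upper bound = x̄ + t* · s/√n = 59.3 + 2.249 · 4.6/√16 = 61.89

We are 98% confident that μ ≤ 61.89.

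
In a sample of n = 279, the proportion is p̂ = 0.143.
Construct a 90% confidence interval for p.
(0.109, 0.177)

Proportion CI:
SE = √(p̂(1-p̂)/n) = √(0.143 · 0.857 / 279) = 0.02096

z* = 1.645
Margin = z* · SE = 1.645 · 0.02096 = 0.0345

CI: 0.143 ± 0.0345 = (0.109, 0.177)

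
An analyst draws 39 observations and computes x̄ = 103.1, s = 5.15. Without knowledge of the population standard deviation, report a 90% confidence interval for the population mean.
(101.71, 104.49)

t-interval (σ unknown):
df = n - 1 = 38
t* = 1.686 for 90% confidence

Margin of error = t* · s/√n = 1.686 · 5.15/√39 = 1.39

CI: (101.71, 104.49)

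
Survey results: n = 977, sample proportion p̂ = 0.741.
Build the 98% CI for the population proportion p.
(0.708, 0.774)

Proportion CI:
SE = √(p̂(1-p̂)/n) = √(0.741 · 0.259 / 977) = 0.01402

z* = 2.326
Margin = z* · SE = 2.326 · 0.01402 = 0.0326

CI: 0.741 ± 0.0326 = (0.708, 0.774)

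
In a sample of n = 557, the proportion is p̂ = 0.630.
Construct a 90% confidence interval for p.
(0.596, 0.664)

Proportion CI:
SE = √(p̂(1-p̂)/n) = √(0.630 · 0.370 / 557) = 0.02046

z* = 1.645
Margin = z* · SE = 1.645 · 0.02046 = 0.0337

CI: 0.630 ± 0.0337 = (0.596, 0.664)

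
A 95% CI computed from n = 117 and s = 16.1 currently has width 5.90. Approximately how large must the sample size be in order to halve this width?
n ≈ 468

CI width ∝ 1/√n
To reduce width by factor 2, need √n to grow by 2 → need 2² = 4 times as many samples.

Current: n = 117, width = 5.90
New: n = 468, width ≈ 2.92

Width reduced by factor of 5.90/2.92 = 2.02.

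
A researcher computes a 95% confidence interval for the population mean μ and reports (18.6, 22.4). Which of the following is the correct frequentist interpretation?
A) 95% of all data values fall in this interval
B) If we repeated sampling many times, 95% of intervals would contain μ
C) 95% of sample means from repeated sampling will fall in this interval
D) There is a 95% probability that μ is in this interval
B

A) Wrong — a CI is about the parameter μ, not individual data values.
B) Correct — this is the frequentist long-run coverage interpretation.
C) Wrong — coverage applies to intervals containing μ, not to future x̄ values.
D) Wrong — μ is fixed; the randomness lives in the interval, not in μ.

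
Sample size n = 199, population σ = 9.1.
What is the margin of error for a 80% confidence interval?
Margin of error = 0.83

Margin of error = z* · σ/√n
= 1.282 · 9.1/√199
= 1.282 · 9.1/14.1067
= 0.83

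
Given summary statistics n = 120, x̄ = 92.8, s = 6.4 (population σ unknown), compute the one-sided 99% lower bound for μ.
μ ≥ 91.42

Lower bound (one-sided):
t* = 2.358 (one-sided for 99%)
Lower bound = x̄ - t* · s/√n = 92.8 - 2.358 · 6.4/√120 = 91.42

We are 99% confident that μ ≥ 91.42.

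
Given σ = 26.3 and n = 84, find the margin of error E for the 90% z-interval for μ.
Margin of error = 4.72

Margin of error = z* · σ/√n
= 1.645 · 26.3/√84
= 1.645 · 26.3/9.1652
= 4.72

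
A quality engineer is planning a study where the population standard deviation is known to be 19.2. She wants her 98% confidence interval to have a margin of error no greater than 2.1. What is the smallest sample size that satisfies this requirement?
n ≥ 453

For margin E ≤ 2.1:
n ≥ (z* · σ / E)²
n ≥ (2.326 · 19.2 / 2.1)²
n ≥ 452.25

Minimum n = 453 (rounding up)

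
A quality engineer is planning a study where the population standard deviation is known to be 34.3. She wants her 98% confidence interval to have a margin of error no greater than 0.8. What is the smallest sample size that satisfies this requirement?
n ≥ 9946

For margin E ≤ 0.8:
n ≥ (z* · σ / E)²
n ≥ (2.326 · 34.3 / 0.8)²
n ≥ 9945.52

Minimum n = 9946 (rounding up)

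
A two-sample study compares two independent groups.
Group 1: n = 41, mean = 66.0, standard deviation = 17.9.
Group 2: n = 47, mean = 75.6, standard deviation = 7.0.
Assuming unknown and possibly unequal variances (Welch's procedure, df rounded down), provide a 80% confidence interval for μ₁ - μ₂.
(-13.47, -5.73)

Difference: x̄₁ - x̄₂ = -9.60
SE = √(s₁²/n₁ + s₂²/n₂) = √(17.9²/41 + 7.0²/47) = 2.9761
df = 50.60 → 50 (Welch–Satterthwaite, rounded down)
t* = 1.299

CI: -9.60 ± 1.299 · 2.9761 = -9.60 ± 3.87 = (-13.47, -5.73)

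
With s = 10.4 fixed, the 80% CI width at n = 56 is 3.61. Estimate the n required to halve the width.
n ≈ 224

CI width ∝ 1/√n
To reduce width by factor 2, need √n to grow by 2 → need 2² = 4 times as many samples.

Current: n = 56, width = 3.61
New: n = 224, width ≈ 1.79

Width reduced by factor of 3.61/1.79 = 2.02.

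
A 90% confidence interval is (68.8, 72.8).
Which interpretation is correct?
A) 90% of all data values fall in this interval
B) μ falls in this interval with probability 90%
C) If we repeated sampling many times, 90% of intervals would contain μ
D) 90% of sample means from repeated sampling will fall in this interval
C

A) Wrong — a CI is about the parameter μ, not individual data values.
B) Wrong — μ is fixed; the randomness lives in the interval, not in μ.
C) Correct — this is the frequentist long-run coverage interpretation.
D) Wrong — coverage applies to intervals containing μ, not to future x̄ values.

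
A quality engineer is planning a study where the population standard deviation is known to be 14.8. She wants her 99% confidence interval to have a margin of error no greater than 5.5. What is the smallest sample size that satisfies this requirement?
n ≥ 49

For margin E ≤ 5.5:
n ≥ (z* · σ / E)²
n ≥ (2.576 · 14.8 / 5.5)²
n ≥ 48.05

Minimum n = 49 (rounding up)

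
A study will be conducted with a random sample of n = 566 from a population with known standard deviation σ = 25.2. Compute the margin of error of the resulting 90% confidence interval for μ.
Margin of error = 1.74

Margin of error = z* · σ/√n
= 1.645 · 25.2/√566
= 1.645 · 25.2/23.7908
= 1.74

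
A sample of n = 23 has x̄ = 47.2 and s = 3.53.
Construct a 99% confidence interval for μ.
(45.13, 49.27)

t-interval (σ unknown):
df = n - 1 = 22
t* = 2.819 for 99% confidence

Margin of error = t* · s/√n = 2.819 · 3.53/√23 = 2.07

CI: (45.13, 49.27)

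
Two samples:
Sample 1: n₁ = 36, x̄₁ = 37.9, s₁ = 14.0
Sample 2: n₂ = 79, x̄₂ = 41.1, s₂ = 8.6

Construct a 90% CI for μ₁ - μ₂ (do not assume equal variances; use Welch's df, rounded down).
(-7.44, 1.04)

Difference: x̄₁ - x̄₂ = -3.20
SE = √(s₁²/n₁ + s₂²/n₂) = √(14.0²/36 + 8.6²/79) = 2.5260
df = 47.44 → 47 (Welch–Satterthwaite, rounded down)
t* = 1.678

CI: -3.20 ± 1.678 · 2.5260 = -3.20 ± 4.24 = (-7.44, 1.04)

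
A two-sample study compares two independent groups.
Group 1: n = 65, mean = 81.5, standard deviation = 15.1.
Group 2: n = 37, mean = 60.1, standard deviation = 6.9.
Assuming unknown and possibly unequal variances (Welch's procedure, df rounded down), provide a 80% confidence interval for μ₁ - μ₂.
(18.58, 24.22)

Difference: x̄₁ - x̄₂ = 21.40
SE = √(s₁²/n₁ + s₂²/n₂) = √(15.1²/65 + 6.9²/37) = 2.1897
df = 96.48 → 96 (Welch–Satterthwaite, rounded down)
t* = 1.290

CI: 21.40 ± 1.290 · 2.1897 = 21.40 ± 2.82 = (18.58, 24.22)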